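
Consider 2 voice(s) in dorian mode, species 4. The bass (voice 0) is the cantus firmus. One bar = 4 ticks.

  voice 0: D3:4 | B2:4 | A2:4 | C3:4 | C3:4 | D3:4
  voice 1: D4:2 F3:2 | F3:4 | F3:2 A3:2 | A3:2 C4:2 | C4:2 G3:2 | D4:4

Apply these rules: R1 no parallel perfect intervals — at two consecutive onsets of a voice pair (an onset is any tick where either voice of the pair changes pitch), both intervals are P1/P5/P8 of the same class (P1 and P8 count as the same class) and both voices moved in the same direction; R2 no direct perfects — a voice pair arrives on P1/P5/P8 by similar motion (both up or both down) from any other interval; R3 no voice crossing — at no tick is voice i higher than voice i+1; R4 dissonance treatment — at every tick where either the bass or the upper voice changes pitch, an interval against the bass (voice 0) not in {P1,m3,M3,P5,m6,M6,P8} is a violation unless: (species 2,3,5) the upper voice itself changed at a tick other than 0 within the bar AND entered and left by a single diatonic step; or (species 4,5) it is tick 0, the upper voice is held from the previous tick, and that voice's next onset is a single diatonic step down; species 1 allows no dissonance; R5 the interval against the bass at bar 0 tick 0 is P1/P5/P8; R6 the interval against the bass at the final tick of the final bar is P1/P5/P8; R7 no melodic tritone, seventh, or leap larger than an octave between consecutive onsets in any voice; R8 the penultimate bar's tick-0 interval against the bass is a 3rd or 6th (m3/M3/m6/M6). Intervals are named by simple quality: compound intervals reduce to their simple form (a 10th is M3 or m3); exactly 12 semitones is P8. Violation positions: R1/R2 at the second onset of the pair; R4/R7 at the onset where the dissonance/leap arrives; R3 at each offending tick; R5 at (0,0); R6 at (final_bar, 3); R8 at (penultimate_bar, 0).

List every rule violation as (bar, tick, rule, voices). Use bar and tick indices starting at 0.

bar 0: v0=D3 v1=D4 downbeat P8
bar 1: v0=B2 v1=F3 downbeat TT
bar 2: v0=A2 v1=F3 downbeat m6
bar 3: v0=C3 v1=A3 downbeat M6
bar 4: v0=C3 v1=C4 downbeat P8
bar 5: v0=D3 v1=D4 downbeat P8
  -> R4 @ bar 1 tick 0 v(0, 1): B2/F3 TT untreated
  -> R8 @ bar 4 tick 0 v(0, 1): penult P8 not 3rd/6th
  -> R2 @ bar 5 tick 0 v(0, 1): C3/G3 P5 -> D3/D4 P8 similar

(1, 0, R4, (0, 1))
(4, 0, R8, (0, 1))
(5, 0, R2, (0, 1))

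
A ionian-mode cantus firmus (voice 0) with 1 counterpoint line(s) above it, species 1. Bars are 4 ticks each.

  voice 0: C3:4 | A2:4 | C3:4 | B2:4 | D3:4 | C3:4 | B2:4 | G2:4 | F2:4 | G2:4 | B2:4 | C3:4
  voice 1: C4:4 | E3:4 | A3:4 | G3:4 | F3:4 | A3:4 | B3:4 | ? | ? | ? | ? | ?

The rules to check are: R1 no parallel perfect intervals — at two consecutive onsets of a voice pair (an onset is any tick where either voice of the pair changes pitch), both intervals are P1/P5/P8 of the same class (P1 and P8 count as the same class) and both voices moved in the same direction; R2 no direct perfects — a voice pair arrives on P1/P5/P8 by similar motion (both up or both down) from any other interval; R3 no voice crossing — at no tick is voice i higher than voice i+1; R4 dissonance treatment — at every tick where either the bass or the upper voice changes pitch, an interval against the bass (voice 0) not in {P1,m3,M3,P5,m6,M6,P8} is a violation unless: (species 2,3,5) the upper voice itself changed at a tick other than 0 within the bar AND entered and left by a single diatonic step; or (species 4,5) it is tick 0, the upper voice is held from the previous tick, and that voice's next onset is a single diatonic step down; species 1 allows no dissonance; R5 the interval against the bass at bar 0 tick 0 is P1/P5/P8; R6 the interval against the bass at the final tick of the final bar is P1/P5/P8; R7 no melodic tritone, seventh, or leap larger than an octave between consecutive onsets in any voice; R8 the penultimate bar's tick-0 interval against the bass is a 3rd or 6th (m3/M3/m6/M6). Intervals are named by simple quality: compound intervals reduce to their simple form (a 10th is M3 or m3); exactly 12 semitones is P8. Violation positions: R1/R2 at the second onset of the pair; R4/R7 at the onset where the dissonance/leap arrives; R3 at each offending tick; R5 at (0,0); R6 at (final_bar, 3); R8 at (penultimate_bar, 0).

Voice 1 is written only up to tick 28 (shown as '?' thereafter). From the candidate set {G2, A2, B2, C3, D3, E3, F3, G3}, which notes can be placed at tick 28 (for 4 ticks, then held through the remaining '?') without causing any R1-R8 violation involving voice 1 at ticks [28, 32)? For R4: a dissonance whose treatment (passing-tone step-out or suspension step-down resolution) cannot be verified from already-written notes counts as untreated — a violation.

{B2, E3}

G2: violates R1,R7
A2: violates R4,R7
B2: legal
C3: violates R4,R7
D3: violates R2
E3: legal
F3: violates R4,R7
G3: violates R1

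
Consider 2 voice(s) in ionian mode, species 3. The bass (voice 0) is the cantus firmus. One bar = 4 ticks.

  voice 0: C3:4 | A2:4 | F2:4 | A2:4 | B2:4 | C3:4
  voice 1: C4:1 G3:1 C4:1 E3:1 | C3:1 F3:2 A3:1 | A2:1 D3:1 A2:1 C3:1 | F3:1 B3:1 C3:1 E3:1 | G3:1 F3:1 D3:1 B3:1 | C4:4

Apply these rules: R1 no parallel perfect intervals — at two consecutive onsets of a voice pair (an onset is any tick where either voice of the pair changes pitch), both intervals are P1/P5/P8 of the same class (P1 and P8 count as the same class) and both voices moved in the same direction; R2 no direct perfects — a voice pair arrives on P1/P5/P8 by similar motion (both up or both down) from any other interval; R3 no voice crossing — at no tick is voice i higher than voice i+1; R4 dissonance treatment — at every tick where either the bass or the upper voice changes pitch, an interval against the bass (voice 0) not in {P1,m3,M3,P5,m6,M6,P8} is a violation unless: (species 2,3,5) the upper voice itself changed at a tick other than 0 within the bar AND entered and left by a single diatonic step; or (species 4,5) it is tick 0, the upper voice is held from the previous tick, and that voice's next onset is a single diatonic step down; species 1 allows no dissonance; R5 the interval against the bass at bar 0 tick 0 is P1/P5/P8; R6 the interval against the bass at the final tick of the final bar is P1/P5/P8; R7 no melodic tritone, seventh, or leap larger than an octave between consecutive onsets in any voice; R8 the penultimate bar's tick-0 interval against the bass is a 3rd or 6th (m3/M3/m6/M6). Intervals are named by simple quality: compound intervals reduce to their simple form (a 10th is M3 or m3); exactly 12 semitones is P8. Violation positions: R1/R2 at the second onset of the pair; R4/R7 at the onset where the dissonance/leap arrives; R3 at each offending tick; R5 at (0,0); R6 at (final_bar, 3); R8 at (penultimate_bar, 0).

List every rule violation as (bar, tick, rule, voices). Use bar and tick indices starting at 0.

bar 0: v0=C3 v1=C4 downbeat P8
bar 1: v0=A2 v1=C3 downbeat m3
bar 2: v0=F2 v1=A2 downbeat M3
bar 3: v0=A2 v1=F3 downbeat m6
bar 4: v0=B2 v1=G3 downbeat m6
bar 5: v0=C3 v1=C4 downbeat P8
  -> R4 @ bar 3 tick 1 v(0, 1): A2/B3 M2 untreated
  -> R7 @ bar 3 tick 1 v(1,): F3->B3 leap 6st
  -> R7 @ bar 3 tick 2 v(1,): B3->C3 leap 11st
  -> R4 @ bar 4 tick 1 v(0, 1): B2/F3 TT untreated
  -> R1 @ bar 5 tick 0 v(0, 1): B2/B3 P8 -> C3/C4 P8 similar

(3, 1, R4, (0, 1))
(3, 1, R7, (1,))
(3, 2, R7, (1,))
(4, 1, R4, (0, 1))
(5, 0, R1, (0, 1))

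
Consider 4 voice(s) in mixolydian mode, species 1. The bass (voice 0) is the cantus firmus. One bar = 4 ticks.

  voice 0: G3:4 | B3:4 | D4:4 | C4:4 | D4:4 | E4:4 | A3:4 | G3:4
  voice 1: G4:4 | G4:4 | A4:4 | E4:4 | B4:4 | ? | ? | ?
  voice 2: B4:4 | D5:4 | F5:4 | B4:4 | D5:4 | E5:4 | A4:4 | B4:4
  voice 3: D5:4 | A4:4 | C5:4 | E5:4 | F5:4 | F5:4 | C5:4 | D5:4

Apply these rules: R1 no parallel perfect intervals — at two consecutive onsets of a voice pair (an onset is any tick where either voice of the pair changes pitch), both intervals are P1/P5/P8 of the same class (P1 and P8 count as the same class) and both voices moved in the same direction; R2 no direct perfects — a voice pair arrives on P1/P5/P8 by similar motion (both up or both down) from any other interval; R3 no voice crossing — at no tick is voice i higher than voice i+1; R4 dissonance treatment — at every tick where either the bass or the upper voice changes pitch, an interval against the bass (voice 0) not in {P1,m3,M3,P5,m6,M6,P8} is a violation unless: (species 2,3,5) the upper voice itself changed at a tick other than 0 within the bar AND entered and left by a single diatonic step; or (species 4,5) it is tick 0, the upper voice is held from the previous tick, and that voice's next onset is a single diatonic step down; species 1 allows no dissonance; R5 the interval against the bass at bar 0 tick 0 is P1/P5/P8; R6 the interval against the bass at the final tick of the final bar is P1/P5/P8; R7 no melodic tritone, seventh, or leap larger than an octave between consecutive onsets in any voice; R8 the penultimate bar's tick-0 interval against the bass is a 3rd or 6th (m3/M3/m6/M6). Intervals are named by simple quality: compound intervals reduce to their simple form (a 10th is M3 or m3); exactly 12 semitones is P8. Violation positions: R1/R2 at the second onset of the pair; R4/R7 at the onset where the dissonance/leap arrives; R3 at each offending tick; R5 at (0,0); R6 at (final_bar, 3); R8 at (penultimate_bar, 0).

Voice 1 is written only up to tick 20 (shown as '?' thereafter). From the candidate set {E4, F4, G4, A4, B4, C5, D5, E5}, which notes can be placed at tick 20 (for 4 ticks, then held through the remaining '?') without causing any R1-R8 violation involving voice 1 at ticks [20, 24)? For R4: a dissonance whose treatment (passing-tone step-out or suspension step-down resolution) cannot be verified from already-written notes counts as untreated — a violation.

E4: legal
F4: violates R4,R7
G4: legal
A4: violates R4
B4: legal
C5: legal
D5: violates R4
E5: violates R2

{B4, C5, E4, G4}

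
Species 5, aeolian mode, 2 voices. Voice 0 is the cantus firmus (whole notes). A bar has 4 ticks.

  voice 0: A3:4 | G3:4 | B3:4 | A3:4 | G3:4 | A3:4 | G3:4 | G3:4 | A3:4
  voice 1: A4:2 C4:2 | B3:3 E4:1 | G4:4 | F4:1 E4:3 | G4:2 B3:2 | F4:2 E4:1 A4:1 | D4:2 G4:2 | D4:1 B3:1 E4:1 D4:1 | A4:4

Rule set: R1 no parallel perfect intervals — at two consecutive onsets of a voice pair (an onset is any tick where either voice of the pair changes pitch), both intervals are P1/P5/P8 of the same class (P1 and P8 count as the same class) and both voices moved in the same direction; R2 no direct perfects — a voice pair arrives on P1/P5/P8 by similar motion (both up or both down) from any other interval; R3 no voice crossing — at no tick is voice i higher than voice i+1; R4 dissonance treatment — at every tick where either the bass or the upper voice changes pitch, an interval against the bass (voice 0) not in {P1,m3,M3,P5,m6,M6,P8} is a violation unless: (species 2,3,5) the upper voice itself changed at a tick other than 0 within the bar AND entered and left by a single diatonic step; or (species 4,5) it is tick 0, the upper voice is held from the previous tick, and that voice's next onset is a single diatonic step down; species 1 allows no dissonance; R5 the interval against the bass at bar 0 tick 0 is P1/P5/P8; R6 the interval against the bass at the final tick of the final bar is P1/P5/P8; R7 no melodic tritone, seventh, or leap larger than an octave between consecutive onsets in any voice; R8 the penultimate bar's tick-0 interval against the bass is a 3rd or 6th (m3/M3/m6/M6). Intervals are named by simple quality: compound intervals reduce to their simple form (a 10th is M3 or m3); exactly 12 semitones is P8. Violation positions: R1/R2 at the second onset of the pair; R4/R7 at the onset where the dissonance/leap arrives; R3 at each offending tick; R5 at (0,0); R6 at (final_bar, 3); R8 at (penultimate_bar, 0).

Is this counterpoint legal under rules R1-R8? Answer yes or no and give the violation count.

bar 0: v0=A3 v1=A4 (P8)
bar 1: v0=G3 v1=B3 (M3)
bar 2: v0=B3 v1=G4 (m6)
bar 3: v0=A3 v1=F4 (m6)
bar 4: v0=G3 v1=G4 (P8)
bar 5: v0=A3 v1=F4 (m6)
bar 6: v0=G3 v1=D4 (P5)
bar 7: v0=G3 v1=D4 (P5)
bar 8: v0=A3 v1=A4 (P8)
  R7 @ bar5.0: B3->F4 leap 6st
  R2 @ bar6.0: A3/A4 P8 -> G3/D4 P5 similar
  R8 @ bar7.0: penult P5 not 3rd/6th
  R2 @ bar8.0: G3/D4 P5 -> A3/A4 P8 similar

No (4 violations)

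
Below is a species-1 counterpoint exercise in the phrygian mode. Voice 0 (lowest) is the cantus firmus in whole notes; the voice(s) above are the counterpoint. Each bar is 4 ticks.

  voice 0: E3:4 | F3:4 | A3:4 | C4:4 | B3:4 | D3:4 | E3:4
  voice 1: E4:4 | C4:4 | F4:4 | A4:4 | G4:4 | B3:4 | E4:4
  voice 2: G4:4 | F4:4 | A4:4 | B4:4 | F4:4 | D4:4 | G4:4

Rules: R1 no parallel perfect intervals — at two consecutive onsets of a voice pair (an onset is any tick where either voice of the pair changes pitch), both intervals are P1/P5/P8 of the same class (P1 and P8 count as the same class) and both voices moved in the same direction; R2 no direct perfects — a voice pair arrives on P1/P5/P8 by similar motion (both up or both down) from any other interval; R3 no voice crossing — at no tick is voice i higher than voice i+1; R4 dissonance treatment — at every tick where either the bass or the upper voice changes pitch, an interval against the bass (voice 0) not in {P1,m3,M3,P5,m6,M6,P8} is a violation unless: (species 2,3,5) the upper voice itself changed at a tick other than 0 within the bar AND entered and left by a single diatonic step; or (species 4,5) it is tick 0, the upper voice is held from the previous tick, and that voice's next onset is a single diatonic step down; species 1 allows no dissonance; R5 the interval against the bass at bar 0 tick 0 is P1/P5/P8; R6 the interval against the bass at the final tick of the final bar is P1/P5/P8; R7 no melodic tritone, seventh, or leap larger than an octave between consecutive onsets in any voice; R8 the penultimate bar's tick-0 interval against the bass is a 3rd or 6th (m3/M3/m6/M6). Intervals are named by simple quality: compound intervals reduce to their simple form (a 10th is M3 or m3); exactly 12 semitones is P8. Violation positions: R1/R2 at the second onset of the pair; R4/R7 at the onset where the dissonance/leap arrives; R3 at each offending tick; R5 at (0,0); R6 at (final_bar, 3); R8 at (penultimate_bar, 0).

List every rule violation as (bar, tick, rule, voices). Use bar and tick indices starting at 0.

bar 0: v0=E3 v1=E4 v2=G4 downbeat m3
bar 1: v0=F3 v1=C4 v2=F4 downbeat P8
bar 2: v0=A3 v1=F4 v2=A4 downbeat P8
bar 3: v0=C4 v1=A4 v2=B4 downbeat M7
bar 4: v0=B3 v1=G4 v2=F4 downbeat TT
bar 5: v0=D3 v1=B3 v2=D4 downbeat P8
bar 6: v0=E3 v1=E4 v2=G4 downbeat m3
  -> R5 @ bar 0 tick 0 v(0, 2): opens on m3
  -> R1 @ bar 2 tick 0 v(0, 2): F3/F4 P8 -> A3/A4 P8 similar
  -> R4 @ bar 3 tick 0 v(0, 2): C4/B4 M7 untreated
  -> R3 @ bar 4 tick 0 v(1, 2): G4 above F4
  -> R4 @ bar 4 tick 0 v(0, 2): B3/F4 TT untreated
  -> R7 @ bar 4 tick 0 v(2,): B4->F4 leap 6st
  -> R3 @ bar 4 tick 1 v(1, 2): G4 above F4
  -> R3 @ bar 4 tick 2 v(1, 2): G4 above F4
  -> R3 @ bar 4 tick 3 v(1, 2): G4 above F4
  -> R2 @ bar 5 tick 0 v(0, 2): B3/F4 TT -> D3/D4 P8 similar
  -> R8 @ bar 5 tick 0 v(0, 2): penult P8 not 3rd/6th
  -> R2 @ bar 6 tick 0 v(0, 1): D3/B3 M6 -> E3/E4 P8 similar
  -> R6 @ bar 6 tick 3 v(0, 2): closes on m3

(0, 0, R5, (0, 2))
(2, 0, R1, (0, 2))
(3, 0, R4, (0, 2))
(4, 0, R3, (1, 2))
(4, 0, R4, (0, 2))
(4, 0, R7, (2,))
(4, 1, R3, (1, 2))
(4, 2, R3, (1, 2))
(4, 3, R3, (1, 2))
(5, 0, R2, (0, 2))
(5, 0, R8, (0, 2))
(6, 0, R2, (0, 1))
(6, 3, R6, (0, 2))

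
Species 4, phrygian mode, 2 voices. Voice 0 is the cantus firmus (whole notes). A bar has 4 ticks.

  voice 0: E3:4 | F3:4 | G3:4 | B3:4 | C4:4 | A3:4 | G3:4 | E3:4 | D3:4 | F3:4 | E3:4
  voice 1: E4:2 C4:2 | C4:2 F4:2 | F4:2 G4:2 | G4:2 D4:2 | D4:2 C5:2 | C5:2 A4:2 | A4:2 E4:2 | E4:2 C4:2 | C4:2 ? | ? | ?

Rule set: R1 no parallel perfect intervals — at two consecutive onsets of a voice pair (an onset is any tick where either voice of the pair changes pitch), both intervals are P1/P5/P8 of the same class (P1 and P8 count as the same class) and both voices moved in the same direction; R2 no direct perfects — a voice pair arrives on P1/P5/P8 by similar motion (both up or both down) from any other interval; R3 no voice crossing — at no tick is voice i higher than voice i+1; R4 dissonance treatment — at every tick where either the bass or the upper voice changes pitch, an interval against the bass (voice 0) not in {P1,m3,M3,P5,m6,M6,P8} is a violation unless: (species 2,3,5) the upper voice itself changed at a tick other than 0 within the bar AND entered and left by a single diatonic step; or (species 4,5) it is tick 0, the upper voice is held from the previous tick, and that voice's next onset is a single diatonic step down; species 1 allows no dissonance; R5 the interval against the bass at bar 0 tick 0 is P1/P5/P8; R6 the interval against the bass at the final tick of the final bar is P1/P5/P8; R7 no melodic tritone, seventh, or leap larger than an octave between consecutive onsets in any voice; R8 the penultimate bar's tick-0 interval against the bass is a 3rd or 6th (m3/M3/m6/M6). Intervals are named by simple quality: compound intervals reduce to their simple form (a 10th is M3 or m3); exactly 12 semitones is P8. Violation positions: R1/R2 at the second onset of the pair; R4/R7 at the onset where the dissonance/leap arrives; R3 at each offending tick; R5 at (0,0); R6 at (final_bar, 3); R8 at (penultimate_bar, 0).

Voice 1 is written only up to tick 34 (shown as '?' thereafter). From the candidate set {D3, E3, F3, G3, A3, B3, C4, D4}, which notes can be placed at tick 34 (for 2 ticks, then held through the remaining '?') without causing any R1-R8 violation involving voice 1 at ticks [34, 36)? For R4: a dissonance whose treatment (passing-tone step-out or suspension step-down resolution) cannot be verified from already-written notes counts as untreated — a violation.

D3: violates R7
E3: violates R4
F3: legal
G3: violates R4
A3: legal
B3: legal
C4: legal
D4: legal

{A3, B3, C4, D4, F3}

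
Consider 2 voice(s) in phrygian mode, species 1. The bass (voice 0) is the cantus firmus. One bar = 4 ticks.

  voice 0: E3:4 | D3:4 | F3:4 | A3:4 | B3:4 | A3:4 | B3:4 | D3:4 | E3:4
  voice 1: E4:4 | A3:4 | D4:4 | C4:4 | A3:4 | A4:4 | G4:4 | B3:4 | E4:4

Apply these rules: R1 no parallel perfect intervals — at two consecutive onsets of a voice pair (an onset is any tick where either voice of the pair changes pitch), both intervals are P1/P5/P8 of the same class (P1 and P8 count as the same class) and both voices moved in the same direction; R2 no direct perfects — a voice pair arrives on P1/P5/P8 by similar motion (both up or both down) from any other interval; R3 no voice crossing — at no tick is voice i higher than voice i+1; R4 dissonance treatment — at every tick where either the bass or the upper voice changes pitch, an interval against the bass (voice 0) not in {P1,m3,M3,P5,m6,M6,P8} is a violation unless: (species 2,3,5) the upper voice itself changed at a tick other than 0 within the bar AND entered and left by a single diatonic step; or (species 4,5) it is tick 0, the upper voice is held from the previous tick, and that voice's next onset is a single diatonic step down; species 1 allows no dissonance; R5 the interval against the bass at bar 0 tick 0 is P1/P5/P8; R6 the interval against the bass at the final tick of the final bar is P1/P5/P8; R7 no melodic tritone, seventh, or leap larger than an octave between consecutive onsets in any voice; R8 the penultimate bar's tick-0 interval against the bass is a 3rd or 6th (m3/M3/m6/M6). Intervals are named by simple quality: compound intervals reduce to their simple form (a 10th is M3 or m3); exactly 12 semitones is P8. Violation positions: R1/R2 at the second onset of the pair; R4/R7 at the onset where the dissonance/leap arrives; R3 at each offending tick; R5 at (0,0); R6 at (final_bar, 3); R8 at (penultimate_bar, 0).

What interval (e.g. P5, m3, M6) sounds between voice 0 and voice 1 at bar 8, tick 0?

voice 0=E3 voice 1=E4 -> P8

P8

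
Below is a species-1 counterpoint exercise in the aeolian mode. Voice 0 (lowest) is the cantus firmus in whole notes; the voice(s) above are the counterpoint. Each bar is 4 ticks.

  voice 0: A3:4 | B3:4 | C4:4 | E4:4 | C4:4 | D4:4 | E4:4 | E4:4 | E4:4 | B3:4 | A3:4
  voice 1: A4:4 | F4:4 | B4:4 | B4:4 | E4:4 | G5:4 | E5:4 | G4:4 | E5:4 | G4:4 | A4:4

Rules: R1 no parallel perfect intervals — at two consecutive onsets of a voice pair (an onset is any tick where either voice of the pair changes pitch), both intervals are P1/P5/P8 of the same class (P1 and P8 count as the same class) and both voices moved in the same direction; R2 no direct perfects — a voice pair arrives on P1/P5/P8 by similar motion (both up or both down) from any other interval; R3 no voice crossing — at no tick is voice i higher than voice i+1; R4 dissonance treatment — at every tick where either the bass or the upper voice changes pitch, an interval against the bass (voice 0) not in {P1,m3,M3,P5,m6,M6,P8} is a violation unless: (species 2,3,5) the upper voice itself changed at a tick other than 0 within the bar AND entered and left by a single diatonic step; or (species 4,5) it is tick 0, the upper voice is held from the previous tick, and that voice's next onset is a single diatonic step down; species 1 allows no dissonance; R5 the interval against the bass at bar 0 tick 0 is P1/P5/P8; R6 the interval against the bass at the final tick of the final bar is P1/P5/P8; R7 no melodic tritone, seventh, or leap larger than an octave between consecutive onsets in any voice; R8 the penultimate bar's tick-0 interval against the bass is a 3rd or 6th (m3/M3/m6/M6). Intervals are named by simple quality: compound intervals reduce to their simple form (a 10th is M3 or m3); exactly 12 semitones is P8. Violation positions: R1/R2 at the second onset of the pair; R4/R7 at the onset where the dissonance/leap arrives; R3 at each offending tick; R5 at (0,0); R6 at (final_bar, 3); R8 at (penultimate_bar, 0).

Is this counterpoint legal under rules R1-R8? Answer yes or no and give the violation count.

No (5 violations)

bar 0: v0=A3 v1=A4 (P8)
bar 1: v0=B3 v1=F4 (TT)
bar 2: v0=C4 v1=B4 (M7)
bar 3: v0=E4 v1=B4 (P5)
bar 4: v0=C4 v1=E4 (M3)
bar 5: v0=D4 v1=G5 (P4)
bar 6: v0=E4 v1=E5 (P8)
bar 7: v0=E4 v1=G4 (m3)
bar 8: v0=E4 v1=E5 (P8)
bar 9: v0=B3 v1=G4 (m6)
bar 10: v0=A3 v1=A4 (P8)
  R4 @ bar1.0: B3/F4 TT untreated
  R4 @ bar2.0: C4/B4 M7 untreated
  R7 @ bar2.0: F4->B4 leap 6st
  R4 @ bar5.0: D4/G5 P4 untreated
  R7 @ bar5.0: E4->G5 leap 15st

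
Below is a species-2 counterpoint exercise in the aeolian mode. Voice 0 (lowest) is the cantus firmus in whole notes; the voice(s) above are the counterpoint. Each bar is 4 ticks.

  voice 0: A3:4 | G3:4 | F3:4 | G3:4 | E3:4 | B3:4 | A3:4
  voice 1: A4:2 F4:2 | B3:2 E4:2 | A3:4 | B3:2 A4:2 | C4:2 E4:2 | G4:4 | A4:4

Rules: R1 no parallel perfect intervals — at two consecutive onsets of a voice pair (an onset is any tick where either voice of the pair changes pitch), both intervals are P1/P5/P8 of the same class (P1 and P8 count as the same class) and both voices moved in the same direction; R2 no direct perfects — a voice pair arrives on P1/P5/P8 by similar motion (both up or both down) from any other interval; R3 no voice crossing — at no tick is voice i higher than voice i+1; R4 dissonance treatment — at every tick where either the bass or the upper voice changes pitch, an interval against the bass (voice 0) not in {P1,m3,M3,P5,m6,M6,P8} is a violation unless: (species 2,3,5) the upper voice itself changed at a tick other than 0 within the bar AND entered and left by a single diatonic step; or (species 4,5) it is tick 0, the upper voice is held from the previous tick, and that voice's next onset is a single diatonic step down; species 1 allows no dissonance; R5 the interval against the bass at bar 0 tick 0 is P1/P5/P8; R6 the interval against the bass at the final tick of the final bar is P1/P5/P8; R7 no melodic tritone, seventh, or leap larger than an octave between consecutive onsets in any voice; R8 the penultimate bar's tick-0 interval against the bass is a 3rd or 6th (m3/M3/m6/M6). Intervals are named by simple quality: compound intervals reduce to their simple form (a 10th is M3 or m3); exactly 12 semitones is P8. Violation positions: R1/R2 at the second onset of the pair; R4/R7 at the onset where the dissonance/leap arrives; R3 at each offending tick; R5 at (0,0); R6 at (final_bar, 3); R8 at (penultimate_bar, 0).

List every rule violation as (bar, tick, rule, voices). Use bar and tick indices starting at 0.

bar 0: v0=A3 v1=A4 downbeat P8
bar 1: v0=G3 v1=B3 downbeat M3
bar 2: v0=F3 v1=A3 downbeat M3
bar 3: v0=G3 v1=B3 downbeat M3
bar 4: v0=E3 v1=C4 downbeat m6
bar 5: v0=B3 v1=G4 downbeat m6
bar 6: v0=A3 v1=A4 downbeat P8
  -> R7 @ bar 1 tick 0 v(1,): F4->B3 leap 6st
  -> R4 @ bar 3 tick 2 v(0, 1): G3/A4 M2 untreated
  -> R7 @ bar 3 tick 2 v(1,): B3->A4 leap 10st

(1, 0, R7, (1,))
(3, 2, R4, (0, 1))
(3, 2, R7, (1,))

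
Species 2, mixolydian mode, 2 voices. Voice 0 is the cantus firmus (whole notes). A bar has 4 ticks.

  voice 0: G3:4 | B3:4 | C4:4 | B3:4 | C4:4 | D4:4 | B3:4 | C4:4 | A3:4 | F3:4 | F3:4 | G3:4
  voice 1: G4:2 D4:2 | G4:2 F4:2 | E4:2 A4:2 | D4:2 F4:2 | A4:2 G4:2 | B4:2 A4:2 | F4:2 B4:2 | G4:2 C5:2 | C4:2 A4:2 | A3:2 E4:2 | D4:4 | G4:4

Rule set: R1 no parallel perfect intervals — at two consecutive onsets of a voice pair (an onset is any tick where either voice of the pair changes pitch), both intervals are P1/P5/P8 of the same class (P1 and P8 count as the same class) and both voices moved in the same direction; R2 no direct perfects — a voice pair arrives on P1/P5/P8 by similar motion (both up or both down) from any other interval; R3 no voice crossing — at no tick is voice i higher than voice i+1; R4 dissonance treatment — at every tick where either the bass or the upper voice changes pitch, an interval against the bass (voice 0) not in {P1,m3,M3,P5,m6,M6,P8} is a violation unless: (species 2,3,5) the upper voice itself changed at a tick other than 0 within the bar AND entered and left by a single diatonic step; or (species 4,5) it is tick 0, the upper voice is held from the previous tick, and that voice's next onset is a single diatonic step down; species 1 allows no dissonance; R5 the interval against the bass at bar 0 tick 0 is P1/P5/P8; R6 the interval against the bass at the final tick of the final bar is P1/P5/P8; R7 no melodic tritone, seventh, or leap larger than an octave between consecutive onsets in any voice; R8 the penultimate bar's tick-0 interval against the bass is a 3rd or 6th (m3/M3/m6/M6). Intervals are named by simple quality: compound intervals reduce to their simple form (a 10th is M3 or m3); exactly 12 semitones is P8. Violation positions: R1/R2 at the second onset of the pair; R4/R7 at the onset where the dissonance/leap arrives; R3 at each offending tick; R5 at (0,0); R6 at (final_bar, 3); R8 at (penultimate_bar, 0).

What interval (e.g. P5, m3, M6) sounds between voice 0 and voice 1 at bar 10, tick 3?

voice 0=F3 voice 1=D4 -> M6

M6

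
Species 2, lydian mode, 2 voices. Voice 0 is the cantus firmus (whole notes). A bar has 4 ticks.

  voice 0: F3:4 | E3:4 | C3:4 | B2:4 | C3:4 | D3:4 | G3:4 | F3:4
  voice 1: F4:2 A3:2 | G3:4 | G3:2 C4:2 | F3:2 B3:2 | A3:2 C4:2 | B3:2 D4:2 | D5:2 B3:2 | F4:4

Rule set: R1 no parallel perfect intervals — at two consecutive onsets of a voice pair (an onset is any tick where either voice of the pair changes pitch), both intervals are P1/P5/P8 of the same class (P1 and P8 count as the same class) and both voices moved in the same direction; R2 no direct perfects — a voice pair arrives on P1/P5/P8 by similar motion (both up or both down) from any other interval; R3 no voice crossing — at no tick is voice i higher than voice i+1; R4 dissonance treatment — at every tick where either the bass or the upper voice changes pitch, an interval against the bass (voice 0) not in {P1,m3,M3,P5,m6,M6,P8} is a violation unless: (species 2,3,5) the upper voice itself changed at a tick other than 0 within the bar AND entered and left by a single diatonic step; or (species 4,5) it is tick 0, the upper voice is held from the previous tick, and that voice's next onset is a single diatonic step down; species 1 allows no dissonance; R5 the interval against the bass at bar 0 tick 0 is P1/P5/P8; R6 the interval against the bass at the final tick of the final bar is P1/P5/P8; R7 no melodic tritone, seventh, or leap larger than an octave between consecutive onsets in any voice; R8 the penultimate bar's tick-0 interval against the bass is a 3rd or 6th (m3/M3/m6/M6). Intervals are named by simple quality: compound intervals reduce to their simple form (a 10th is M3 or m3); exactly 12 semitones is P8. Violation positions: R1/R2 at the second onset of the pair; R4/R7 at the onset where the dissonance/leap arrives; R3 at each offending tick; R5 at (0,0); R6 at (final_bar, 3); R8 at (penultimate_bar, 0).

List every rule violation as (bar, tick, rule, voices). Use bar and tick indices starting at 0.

(3, 0, R4, (0, 1))
(3, 2, R7, (1,))
(6, 0, R2, (0, 1))
(6, 0, R8, (0, 1))
(6, 2, R7, (1,))
(7, 0, R7, (1,))

bar 0: v0=F3 v1=F4 downbeat P8
bar 1: v0=E3 v1=G3 downbeat m3
bar 2: v0=C3 v1=G3 downbeat P5
bar 3: v0=B2 v1=F3 downbeat TT
bar 4: v0=C3 v1=A3 downbeat M6
bar 5: v0=D3 v1=B3 downbeat M6
bar 6: v0=G3 v1=D5 downbeat P5
bar 7: v0=F3 v1=F4 downbeat P8
  -> R4 @ bar 3 tick 0 v(0, 1): B2/F3 TT untreated
  -> R7 @ bar 3 tick 2 v(1,): F3->B3 leap 6st
  -> R2 @ bar 6 tick 0 v(0, 1): D3/D4 P8 -> G3/D5 P5 similar
  -> R8 @ bar 6 tick 0 v(0, 1): penult P5 not 3rd/6th
  -> R7 @ bar 6 tick 2 v(1,): D5->B3 leap 15st
  -> R7 @ bar 7 tick 0 v(1,): B3->F4 leap 6st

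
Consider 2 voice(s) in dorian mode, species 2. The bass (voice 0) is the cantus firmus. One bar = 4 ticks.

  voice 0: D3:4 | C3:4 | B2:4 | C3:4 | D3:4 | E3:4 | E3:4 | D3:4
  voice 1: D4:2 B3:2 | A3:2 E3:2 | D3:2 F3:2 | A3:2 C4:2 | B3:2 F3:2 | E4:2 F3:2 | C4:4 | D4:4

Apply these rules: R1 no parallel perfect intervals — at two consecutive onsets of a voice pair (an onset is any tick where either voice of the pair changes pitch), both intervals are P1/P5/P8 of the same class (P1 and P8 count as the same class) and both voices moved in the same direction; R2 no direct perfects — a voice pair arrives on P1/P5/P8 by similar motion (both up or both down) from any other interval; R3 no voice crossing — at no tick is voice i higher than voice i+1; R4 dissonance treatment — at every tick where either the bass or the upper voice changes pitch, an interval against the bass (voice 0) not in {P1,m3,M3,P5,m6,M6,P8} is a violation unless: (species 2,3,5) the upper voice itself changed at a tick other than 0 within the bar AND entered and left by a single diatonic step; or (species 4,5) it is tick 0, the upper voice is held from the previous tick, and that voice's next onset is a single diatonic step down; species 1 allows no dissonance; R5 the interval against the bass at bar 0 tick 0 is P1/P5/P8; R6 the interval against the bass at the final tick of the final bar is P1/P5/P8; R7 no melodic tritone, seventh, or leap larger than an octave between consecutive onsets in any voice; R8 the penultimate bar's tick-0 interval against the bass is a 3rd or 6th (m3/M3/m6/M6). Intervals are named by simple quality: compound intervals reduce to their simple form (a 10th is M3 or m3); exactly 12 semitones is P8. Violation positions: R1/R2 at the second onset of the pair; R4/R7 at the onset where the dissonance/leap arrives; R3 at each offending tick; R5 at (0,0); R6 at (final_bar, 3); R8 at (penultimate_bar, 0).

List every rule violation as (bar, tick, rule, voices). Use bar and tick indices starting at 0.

(2, 2, R4, (0, 1))
(4, 2, R7, (1,))
(5, 0, R2, (0, 1))
(5, 0, R7, (1,))
(5, 2, R4, (0, 1))
(5, 2, R7, (1,))

bar 0: v0=D3 v1=D4 downbeat P8
bar 1: v0=C3 v1=A3 downbeat M6
bar 2: v0=B2 v1=D3 downbeat m3
bar 3: v0=C3 v1=A3 downbeat M6
bar 4: v0=D3 v1=B3 downbeat M6
bar 5: v0=E3 v1=E4 downbeat P8
bar 6: v0=E3 v1=C4 downbeat m6
bar 7: v0=D3 v1=D4 downbeat P8
  -> R4 @ bar 2 tick 2 v(0, 1): B2/F3 TT untreated
  -> R7 @ bar 4 tick 2 v(1,): B3->F3 leap 6st
  -> R2 @ bar 5 tick 0 v(0, 1): D3/F3 m3 -> E3/E4 P8 similar
  -> R7 @ bar 5 tick 0 v(1,): F3->E4 leap 11st
  -> R4 @ bar 5 tick 2 v(0, 1): E3/F3 m2 untreated
  -> R7 @ bar 5 tick 2 v(1,): E4->F3 leap 11st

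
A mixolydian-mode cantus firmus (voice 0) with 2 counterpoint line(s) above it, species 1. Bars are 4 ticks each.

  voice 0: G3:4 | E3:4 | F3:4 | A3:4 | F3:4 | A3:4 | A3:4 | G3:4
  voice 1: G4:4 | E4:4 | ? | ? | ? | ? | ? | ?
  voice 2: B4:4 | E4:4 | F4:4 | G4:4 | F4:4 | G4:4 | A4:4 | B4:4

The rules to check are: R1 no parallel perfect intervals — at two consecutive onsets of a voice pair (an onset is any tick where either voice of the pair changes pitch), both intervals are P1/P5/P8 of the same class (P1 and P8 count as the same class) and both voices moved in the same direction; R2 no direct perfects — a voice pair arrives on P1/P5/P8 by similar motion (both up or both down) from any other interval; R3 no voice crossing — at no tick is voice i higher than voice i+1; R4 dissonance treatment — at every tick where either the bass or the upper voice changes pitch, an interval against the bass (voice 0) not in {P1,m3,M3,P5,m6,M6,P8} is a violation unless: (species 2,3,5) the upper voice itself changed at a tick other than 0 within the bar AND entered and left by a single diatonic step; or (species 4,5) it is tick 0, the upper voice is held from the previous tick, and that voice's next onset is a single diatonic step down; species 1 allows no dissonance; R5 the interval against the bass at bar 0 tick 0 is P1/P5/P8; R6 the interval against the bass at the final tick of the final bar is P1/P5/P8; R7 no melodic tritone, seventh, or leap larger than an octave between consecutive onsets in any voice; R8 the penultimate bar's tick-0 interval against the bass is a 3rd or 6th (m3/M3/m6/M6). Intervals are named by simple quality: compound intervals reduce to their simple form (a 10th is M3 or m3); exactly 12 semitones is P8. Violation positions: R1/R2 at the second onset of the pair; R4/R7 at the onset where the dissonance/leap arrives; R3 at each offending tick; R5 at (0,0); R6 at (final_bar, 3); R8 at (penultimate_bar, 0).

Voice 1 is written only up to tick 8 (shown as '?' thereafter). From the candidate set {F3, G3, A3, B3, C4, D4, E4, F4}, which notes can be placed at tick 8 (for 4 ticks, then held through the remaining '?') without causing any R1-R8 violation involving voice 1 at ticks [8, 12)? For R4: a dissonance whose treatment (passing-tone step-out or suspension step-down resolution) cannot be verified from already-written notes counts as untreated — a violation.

{A3, C4, D4}

F3: violates R7
G3: violates R4
A3: legal
B3: violates R4
C4: legal
D4: legal
E4: violates R4
F4: violates R1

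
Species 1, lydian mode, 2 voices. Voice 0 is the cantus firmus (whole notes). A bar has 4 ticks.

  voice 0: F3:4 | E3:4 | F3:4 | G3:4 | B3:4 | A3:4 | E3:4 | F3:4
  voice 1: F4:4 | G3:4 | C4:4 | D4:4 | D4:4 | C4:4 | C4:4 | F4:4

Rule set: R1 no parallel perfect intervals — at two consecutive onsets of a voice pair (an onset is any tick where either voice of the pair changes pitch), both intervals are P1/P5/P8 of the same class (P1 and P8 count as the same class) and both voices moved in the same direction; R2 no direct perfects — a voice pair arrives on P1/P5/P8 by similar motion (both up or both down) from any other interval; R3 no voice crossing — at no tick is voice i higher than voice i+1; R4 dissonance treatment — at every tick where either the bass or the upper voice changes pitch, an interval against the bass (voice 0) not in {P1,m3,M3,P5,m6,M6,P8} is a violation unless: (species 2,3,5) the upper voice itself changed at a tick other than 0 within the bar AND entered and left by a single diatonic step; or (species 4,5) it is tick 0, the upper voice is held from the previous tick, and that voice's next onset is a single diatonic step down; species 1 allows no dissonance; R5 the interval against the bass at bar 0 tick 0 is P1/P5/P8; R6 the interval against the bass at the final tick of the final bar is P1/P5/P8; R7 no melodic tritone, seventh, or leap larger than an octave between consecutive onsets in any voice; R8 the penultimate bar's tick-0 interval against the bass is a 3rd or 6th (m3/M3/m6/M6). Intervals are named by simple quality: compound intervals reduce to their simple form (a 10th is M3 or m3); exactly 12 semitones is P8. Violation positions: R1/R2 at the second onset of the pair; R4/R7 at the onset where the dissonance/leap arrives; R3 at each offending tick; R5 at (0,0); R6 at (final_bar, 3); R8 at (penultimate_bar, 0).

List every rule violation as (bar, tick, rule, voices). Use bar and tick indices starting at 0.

(1, 0, R7, (1,))
(2, 0, R2, (0, 1))
(3, 0, R1, (0, 1))
(7, 0, R2, (0, 1))

bar 0: v0=F3 v1=F4 downbeat P8
bar 1: v0=E3 v1=G3 downbeat m3
bar 2: v0=F3 v1=C4 downbeat P5
bar 3: v0=G3 v1=D4 downbeat P5
bar 4: v0=B3 v1=D4 downbeat m3
bar 5: v0=A3 v1=C4 downbeat m3
bar 6: v0=E3 v1=C4 downbeat m6
bar 7: v0=F3 v1=F4 downbeat P8
  -> R7 @ bar 1 tick 0 v(1,): F4->G3 leap 10st
  -> R2 @ bar 2 tick 0 v(0, 1): E3/G3 m3 -> F3/C4 P5 similar
  -> R1 @ bar 3 tick 0 v(0, 1): F3/C4 P5 -> G3/D4 P5 similar
  -> R2 @ bar 7 tick 0 v(0, 1): E3/C4 m6 -> F3/F4 P8 similar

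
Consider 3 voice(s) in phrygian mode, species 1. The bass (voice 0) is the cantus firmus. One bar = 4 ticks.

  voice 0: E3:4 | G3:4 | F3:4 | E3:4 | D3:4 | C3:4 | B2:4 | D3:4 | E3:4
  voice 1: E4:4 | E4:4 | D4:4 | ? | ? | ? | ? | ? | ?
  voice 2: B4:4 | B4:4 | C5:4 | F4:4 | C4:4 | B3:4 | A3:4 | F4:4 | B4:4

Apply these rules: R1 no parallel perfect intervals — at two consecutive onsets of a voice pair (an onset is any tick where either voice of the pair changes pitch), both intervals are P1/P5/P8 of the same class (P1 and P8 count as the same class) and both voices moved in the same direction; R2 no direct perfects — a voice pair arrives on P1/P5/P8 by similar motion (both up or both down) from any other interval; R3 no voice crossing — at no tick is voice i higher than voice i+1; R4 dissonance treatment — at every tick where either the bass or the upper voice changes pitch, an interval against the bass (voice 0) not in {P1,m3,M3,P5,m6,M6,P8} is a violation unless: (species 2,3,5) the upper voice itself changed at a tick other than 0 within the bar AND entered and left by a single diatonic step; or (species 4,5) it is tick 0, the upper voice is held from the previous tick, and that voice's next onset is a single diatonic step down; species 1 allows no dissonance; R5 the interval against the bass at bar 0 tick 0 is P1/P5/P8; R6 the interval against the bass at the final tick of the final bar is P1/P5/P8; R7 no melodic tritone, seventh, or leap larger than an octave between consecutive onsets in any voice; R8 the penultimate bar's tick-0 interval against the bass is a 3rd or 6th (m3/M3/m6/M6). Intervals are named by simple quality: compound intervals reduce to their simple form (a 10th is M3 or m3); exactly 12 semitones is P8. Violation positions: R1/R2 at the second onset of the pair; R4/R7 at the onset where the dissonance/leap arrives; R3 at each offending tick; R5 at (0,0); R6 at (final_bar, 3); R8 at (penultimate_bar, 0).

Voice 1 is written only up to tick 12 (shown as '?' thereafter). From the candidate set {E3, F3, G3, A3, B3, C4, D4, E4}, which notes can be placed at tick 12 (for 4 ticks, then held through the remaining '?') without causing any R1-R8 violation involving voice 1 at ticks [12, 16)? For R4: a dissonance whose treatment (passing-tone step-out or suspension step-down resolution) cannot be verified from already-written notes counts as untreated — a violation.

{C4, E4, G3}

E3: violates R2,R7
F3: violates R2,R4
G3: legal
A3: violates R4
B3: violates R2
C4: legal
D4: violates R4
E4: legal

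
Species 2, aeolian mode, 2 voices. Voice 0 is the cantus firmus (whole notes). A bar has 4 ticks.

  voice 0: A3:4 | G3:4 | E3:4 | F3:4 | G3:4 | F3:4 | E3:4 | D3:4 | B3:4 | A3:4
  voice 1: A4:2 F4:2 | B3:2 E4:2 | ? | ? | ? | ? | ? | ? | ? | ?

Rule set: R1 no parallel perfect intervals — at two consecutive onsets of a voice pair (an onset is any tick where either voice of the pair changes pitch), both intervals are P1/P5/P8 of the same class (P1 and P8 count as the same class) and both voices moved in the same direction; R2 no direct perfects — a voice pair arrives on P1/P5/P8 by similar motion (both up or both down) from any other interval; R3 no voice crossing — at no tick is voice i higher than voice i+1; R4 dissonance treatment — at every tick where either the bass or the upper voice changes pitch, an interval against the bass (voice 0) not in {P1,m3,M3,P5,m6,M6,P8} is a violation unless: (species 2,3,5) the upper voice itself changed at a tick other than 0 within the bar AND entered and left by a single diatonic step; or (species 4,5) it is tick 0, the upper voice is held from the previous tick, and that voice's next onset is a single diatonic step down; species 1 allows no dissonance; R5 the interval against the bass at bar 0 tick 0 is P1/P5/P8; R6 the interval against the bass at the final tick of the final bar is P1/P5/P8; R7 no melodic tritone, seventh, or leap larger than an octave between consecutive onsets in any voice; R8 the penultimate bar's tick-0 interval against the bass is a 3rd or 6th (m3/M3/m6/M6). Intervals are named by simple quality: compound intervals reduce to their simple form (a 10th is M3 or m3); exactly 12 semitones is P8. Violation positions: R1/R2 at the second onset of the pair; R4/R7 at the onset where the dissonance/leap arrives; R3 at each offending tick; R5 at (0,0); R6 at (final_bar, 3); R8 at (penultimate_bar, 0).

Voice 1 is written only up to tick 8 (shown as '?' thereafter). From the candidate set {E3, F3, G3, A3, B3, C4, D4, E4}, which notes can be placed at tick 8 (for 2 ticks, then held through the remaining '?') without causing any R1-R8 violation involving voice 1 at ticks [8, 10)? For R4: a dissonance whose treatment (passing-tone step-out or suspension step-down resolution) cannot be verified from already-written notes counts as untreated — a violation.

E3: violates R2
F3: violates R4,R7
G3: legal
A3: violates R4
B3: violates R2
C4: legal
D4: violates R4
E4: legal

{C4, E4, G3}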